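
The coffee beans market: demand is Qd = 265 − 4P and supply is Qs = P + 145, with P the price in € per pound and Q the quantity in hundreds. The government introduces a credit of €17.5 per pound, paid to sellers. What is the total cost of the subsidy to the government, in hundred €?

Before the subsidy: set 265 − 4P = P + 145 → P* = €24, Q* = 169.
With a per-unit subsidy paid to sellers, each receives P + 17.5 per unit sold, so supply becomes Qs = (P + 17.5) + 145.
Solving gives Q = 183 with consumers paying €20.5 and sellers receiving €38 (the €17.5 wedge).
Outlay = t · Q = 17.5 · 183 = €3202.5.

Government outlay = €3202.5 hundred.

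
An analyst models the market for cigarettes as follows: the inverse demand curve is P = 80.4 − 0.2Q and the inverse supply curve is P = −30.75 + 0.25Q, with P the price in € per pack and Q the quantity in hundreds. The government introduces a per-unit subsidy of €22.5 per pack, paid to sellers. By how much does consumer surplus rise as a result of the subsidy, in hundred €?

Consumer surplus rises by €2720 hundred.

Inverting to Q(P) form: Qd = 402 − 5P; Qs = 4P + 123.
Without the subsidy, 402 − 5P = 4P + 123 gives 9P = 279, so P* = €31 and Q* = 247.
With a per-unit subsidy paid to sellers, each receives P + 22.5 per unit sold, so supply becomes Qs = 4(P + 22.5) + 123.
Solving gives Q = 297 with consumers paying €21 and sellers receiving €43.5 (the €22.5 wedge).
ΔCS is the trapezoid between Q = 297 and Q = 247 of height €10: ½ · (247 + 297) · 10 = €2720.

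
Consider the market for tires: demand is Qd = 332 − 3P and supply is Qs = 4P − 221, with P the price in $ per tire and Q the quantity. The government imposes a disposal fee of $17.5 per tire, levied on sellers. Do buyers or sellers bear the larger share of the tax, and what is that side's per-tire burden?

Buyers bear the larger share: $10 per tire.

Before the tax: set 332 − 3P = 4P − 221 → P* = $79, Q* = 95.
With the tax collected from sellers, supply shifts: Qs = 4(P − 17.5) − 221.
New equilibrium: buyers pay $89, sellers receive $71.5, Q = 65. (Wedge: Pb − Ps = 17.5.)
Per-tire burden: buyers $10, sellers $7.5.
Buyers take the larger share because demand is less price-elastic here (demand slope 3 vs supply slope 4).
The less price-elastic side of the market bears the larger share of a per-unit tax.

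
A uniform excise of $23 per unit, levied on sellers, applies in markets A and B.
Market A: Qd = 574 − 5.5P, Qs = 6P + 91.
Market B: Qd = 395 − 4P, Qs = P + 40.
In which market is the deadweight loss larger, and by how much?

Market A: pre-tax P* = $42, Q* = 343; post-tax Q = 277; deadweight loss = $759.
Market B: pre-tax P* = $71, Q* = 111; post-tax Q = 92.6; deadweight loss = $211.6.
Difference: $759 vs $211.6 → market A is larger by $547.4.

Market A, by $547.4.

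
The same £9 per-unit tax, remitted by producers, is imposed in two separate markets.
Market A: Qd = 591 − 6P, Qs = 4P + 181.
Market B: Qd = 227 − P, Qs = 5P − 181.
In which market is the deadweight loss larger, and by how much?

Market A, by £63.45.

Market A: pre-tax P* = £41, Q* = 345; post-tax Q = 323.4; deadweight loss = £97.2.
Market B: pre-tax P* = £68, Q* = 159; post-tax Q = 151.5; deadweight loss = £33.75.
Difference: £97.2 vs £33.75 → market A is larger by £63.45.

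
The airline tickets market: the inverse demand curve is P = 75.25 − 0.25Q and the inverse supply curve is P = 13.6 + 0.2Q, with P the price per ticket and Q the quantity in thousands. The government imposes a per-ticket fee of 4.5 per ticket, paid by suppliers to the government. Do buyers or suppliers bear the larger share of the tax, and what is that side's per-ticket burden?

Inverting to Q(P) form: Qd = 301 − 4P; Qs = 5P − 68.
Without the tax, 301 − 4P = 5P − 68 gives 9P = 369, so P* = 41 and Q* = 137.
With the tax collected from suppliers, supply shifts: Qs = 5(P − 4.5) − 68.
Solving gives Q = 127 with buyers paying 43.5 and suppliers receiving 39 (the 4.5 wedge).
Per-ticket burden: buyers 2.5, suppliers 2.
Buyers take the larger share because demand is less price-elastic here (demand slope 4 vs supply slope 5).

Buyers bear the larger share: 2.5 per ticket.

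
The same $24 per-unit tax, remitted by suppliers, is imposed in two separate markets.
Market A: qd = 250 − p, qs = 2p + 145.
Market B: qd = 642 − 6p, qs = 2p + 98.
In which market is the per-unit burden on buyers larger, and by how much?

Market A: pre-tax p* = $35, q* = 215; post-tax q = 199; per-unit burden on buyers = $16.
Market B: pre-tax p* = $68, q* = 234; post-tax q = 198; per-unit burden on buyers = $6.
Difference: $16 vs $6 → market A is larger by $10.

Market A, by $10.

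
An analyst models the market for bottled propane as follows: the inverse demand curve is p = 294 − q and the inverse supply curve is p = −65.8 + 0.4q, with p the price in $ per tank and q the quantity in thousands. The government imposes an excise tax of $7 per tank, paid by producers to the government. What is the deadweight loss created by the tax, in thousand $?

Inverting to q(p) form: qd = 294 − p; qs = 2.5p + 164.5.
Without the tax, 294 − p = 2.5p + 164.5 gives 3.5p = 129.5, so p* = $37 and q* = 257.
With the tax collected from producers, supply shifts: qs = 2.5(p − 7) + 164.5.
Solving gives q = 252 with buyers paying $42 and producers receiving $35 (the $7 wedge).
Quantity falls by |ΔQ| = |257 − 252| = 5.
DWL = ½ · t · |ΔQ| = ½ · 7 · 5 = $17.5.

Deadweight loss = $17.5 thousand.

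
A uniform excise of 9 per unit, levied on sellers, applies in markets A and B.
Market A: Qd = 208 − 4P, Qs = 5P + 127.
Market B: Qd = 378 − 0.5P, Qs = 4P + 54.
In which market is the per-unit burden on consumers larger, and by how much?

Market B, by 3.

Market A: pre-tax P* = 9, Q* = 172; post-tax Q = 152; per-unit burden on consumers = 5.
Market B: pre-tax P* = 72, Q* = 342; post-tax Q = 338; per-unit burden on consumers = 8.
Difference: 5 vs 8 → market B is larger by 3.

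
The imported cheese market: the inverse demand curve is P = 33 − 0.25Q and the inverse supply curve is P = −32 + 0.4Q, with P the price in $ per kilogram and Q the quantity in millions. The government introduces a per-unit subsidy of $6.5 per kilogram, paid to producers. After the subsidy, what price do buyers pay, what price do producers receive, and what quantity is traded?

Buyers pay $5.5; producers receive $12; quantity = 110.

Inverting to Q(P) form: Qd = 132 − 4P; Qs = 2.5P + 80.
Without the subsidy, 132 − 4P = 2.5P + 80 gives 6.5P = 52, so P* = $8 and Q* = 100.
With a per-unit subsidy paid to producers, each receives P + 6.5 per unit sold, so supply becomes Qs = 2.5(P + 6.5) + 80.
New equilibrium: buyers pay $5.5, producers receive $12, Q = 110. (Wedge: Pb − Ps = −6.5.)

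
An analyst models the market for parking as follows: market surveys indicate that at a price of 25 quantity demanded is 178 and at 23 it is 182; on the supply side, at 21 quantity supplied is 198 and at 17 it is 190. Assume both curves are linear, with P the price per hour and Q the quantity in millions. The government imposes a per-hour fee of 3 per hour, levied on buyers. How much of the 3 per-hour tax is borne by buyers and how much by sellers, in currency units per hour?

Demand slope: (182 − 178)/(23 − 25) = -2, so Qd = 228 − 2P.
Supply slope: (190 − 198)/(17 − 21) = 2, so Qs = 2P + 156.
Without the tax, 228 − 2P = 2P + 156 gives 4P = 72, so P* = 18 and Q* = 192.
With the tax collected from buyers, demand (in seller-price terms) shifts: Qd = 228 − 2(P + 3).
New equilibrium: buyers pay 19.5, sellers receive 16.5, Q = 189. (Wedge: Pb − Ps = 3.)
Burden on buyers: 1.5; on sellers: 1.5. (They sum to 3.)
The less price-elastic side of the market bears the larger share of a per-unit tax.

Buyers bear 1.5 per hour; sellers bear 1.5 per hour.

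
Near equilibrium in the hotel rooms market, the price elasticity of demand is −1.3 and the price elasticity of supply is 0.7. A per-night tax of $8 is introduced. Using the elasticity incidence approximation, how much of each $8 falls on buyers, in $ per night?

Incidence ratio: buyers' share ≈ εs / (εs + |εd|) = 0.7 / (0.7 + 1.3) = 0.35.
So buyers bear ≈ 0.35 × $8 = $2.8; producers bear $5.2.

Buyers bear ≈ $2.8 per night.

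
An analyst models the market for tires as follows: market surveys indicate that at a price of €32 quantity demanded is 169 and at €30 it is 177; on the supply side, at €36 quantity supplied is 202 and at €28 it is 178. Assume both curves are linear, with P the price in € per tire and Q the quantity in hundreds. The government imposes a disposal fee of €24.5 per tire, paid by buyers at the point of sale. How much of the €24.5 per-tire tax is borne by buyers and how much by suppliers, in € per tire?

Buyers bear €10.5 per tire; suppliers bear €14 per tire.

Demand slope: (177 − 169)/(30 − 32) = -4, so Qd = 297 − 4P.
Supply slope: (178 − 202)/(28 − 36) = 3, so Qs = 3P + 94.
Before the tax: set 297 − 4P = 3P + 94 → P* = €29, Q* = 181.
With the tax collected from buyers, demand (in seller-price terms) shifts: Qd = 297 − 4(P + 24.5).
New equilibrium: buyers pay €39.5, suppliers receive €15, Q = 139. (Wedge: Pb − Ps = 24.5.)
Burden on buyers: €10.5; on suppliers: €14. (They sum to €24.5.)
The less price-elastic side of the market bears the larger share of a per-unit tax.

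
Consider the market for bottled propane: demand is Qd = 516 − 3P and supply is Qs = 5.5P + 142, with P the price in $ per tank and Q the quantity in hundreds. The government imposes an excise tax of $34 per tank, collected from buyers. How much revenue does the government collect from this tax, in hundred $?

Tax revenue = $10812 hundred.

Before the tax: set 516 − 3P = 5.5P + 142 → P* = $44, Q* = 384.
With the tax collected from buyers, demand (in seller-price terms) shifts: Qd = 516 − 3(P + 34).
Solving gives Q = 318 with buyers paying $66 and sellers receiving $32 (the $34 wedge).
Revenue = t · Q = 34 · 318 = $10812.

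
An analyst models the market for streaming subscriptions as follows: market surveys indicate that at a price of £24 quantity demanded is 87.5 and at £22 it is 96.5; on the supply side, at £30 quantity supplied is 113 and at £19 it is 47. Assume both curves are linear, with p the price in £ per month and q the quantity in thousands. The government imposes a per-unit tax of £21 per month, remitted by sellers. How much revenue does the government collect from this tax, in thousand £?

Demand slope: (96.5 − 87.5)/(22 − 24) = -4.5, so qd = 195.5 − 4.5p.
Supply slope: (47 − 113)/(19 − 30) = 6, so qs = 6p − 67.
Without the tax, 195.5 − 4.5p = 6p − 67 gives 10.5p = 262.5, so p* = £25 and q* = 83.
With the tax collected from sellers, supply shifts: qs = 6(p − 21) − 67.
Solving gives q = 29 with consumers paying £37 and sellers receiving £16 (the £21 wedge).
Revenue = t · Q = 21 · 29 = £609.

Tax revenue = £609 thousand.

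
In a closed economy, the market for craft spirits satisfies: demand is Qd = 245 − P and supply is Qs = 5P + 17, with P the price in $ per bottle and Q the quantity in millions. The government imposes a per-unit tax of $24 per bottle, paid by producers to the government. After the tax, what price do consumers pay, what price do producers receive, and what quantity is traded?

Before the tax: set 245 − P = 5P + 17 → P* = $38, Q* = 207.
With the tax collected from producers, supply shifts: Qs = 5(P − 24) + 17.
New equilibrium: consumers pay $58, producers receive $34, Q = 187. (Wedge: Pb − Ps = 24.)
The less price-elastic side of the market bears the larger share of a per-unit tax.

Consumers pay $58; producers receive $34; quantity = 187.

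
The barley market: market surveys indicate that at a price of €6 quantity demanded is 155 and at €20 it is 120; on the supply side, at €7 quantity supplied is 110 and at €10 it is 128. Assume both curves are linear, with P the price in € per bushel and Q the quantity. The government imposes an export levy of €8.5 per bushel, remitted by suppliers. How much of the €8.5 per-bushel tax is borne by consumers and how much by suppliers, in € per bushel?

Consumers bear €6 per bushel; suppliers bear €2.5 per bushel.

Demand slope: (120 − 155)/(20 − 6) = -2.5, so Qd = 170 − 2.5P.
Supply slope: (128 − 110)/(10 − 7) = 6, so Qs = 6P + 68.
Without the tax, 170 − 2.5P = 6P + 68 gives 8.5P = 102, so P* = €12 and Q* = 140.
With the tax collected from suppliers, supply shifts: Qs = 6(P − 8.5) + 68.
Solving gives Q = 125 with consumers paying €18 and suppliers receiving €9.5 (the €8.5 wedge).
Burden on consumers: €6; on suppliers: €2.5. (They sum to €8.5.)
The less price-elastic side of the market bears the larger share of a per-unit tax.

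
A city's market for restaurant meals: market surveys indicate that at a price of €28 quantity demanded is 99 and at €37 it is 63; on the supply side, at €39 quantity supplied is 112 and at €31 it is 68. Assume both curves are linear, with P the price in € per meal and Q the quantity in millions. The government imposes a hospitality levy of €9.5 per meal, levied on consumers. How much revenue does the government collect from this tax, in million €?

Demand slope: (63 − 99)/(37 − 28) = -4, so Qd = 211 − 4P.
Supply slope: (68 − 112)/(31 − 39) = 5.5, so Qs = 5.5P − 102.5.
Before the tax: set 211 − 4P = 5.5P − 102.5 → P* = €33, Q* = 79.
With the tax collected from consumers, demand (in seller-price terms) shifts: Qd = 211 − 4(P + 9.5).
Solving gives Q = 57 with consumers paying €38.5 and sellers receiving €29 (the €9.5 wedge).
Revenue = t · Q = 9.5 · 57 = €541.5.

Tax revenue = €541.5 million.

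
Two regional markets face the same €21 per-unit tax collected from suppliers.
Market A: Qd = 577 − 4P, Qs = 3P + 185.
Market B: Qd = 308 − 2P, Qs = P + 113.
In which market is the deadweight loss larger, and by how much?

Market A, by €231.

Market A: pre-tax P* = €56, Q* = 353; post-tax Q = 317; deadweight loss = €378.
Market B: pre-tax P* = €65, Q* = 178; post-tax Q = 164; deadweight loss = €147.
Difference: €378 vs €147 → market A is larger by €231.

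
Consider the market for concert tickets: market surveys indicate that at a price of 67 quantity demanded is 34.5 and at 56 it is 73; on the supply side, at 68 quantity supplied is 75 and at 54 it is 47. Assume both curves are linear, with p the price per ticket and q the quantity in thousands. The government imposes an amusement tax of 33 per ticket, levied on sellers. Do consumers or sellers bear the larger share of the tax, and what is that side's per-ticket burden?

Sellers bear the larger share: 21 per ticket.

Demand slope: (73 − 34.5)/(56 − 67) = -3.5, so qd = 269 − 3.5p.
Supply slope: (47 − 75)/(54 − 68) = 2, so qs = 2p − 61.
Before the tax: set 269 − 3.5p = 2p − 61 → p* = 60, q* = 59.
With the tax collected from sellers, supply shifts: qs = 2(p − 33) − 61.
Solving gives q = 17 with consumers paying 72 and sellers receiving 39 (the 33 wedge).
Per-ticket burden: consumers 12, sellers 21.
Sellers take the larger share because supply is less price-elastic here (demand slope 3.5 vs supply slope 2).
The less price-elastic side of the market bears the larger share of a per-unit tax.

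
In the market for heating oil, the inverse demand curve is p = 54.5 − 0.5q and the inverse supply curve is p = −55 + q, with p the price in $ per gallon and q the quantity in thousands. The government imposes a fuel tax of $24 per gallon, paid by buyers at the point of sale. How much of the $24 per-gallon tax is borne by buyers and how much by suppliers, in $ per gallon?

Rewrite in direct form: qd = 109 − 2p and qs = p + 55.
Before the tax: set 109 − 2p = p + 55 → p* = $18, q* = 73.
With the tax collected from buyers, demand (in seller-price terms) shifts: qd = 109 − 2(p + 24).
New equilibrium: buyers pay $26, suppliers receive $2, q = 57. (Wedge: pb − ps = 24.)
Burden on buyers: $8; on suppliers: $16. (They sum to $24.)
The less price-elastic side of the market bears the larger share of a per-unit tax.

Buyers bear $8 per gallon; suppliers bear $16 per gallon.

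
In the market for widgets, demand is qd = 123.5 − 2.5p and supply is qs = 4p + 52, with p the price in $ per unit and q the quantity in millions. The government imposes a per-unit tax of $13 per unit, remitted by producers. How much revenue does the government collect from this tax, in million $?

Before the tax: set 123.5 − 2.5p = 4p + 52 → p* = $11, q* = 96.
With the tax collected from producers, supply shifts: qs = 4(p − 13) + 52.
New equilibrium: consumers pay $19, producers receive $6, q = 76. (Wedge: pb − ps = 13.)
Revenue = t · Q = 13 · 76 = $988.

Tax revenue = $988 million.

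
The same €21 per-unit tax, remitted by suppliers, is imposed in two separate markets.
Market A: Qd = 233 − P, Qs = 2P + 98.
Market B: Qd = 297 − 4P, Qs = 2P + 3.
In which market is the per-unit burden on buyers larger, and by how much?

Market A: pre-tax P* = €45, Q* = 188; post-tax Q = 174; per-unit burden on buyers = €14.
Market B: pre-tax P* = €49, Q* = 101; post-tax Q = 73; per-unit burden on buyers = €7.
Difference: €14 vs €7 → market A is larger by €7.

Market A, by €7.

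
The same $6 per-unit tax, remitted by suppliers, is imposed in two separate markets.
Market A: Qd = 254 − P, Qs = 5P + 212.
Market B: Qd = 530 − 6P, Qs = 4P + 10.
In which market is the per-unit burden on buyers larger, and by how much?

Market A: pre-tax P* = $7, Q* = 247; post-tax Q = 242; per-unit burden on buyers = $5.
Market B: pre-tax P* = $52, Q* = 218; post-tax Q = 203.6; per-unit burden on buyers = $2.4.
Difference: $5 vs $2.4 → market A is larger by $2.6.

Market A, by $2.6.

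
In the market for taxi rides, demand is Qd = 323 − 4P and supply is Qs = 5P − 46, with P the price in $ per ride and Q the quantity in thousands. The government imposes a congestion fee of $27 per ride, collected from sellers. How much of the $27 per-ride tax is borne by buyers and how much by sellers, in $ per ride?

Buyers bear $15 per ride; sellers bear $12 per ride.

Before the tax: set 323 − 4P = 5P − 46 → P* = $41, Q* = 159.
With the tax collected from sellers, supply shifts: Qs = 5(P − 27) − 46.
Solving gives Q = 99 with buyers paying $56 and sellers receiving $29 (the $27 wedge).
Burden on buyers: $15; on sellers: $12. (They sum to $27.)
The less price-elastic side of the market bears the larger share of a per-unit tax.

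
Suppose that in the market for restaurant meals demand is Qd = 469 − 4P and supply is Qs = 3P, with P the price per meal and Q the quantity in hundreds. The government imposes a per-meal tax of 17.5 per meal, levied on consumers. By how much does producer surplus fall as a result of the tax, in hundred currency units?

Before the tax: set 469 − 4P = 3P → P* = 67, Q* = 201.
With the tax collected from consumers, demand (in seller-price terms) shifts: Qd = 469 − 4(P + 17.5).
New equilibrium: consumers pay 74.5, producers receive 57, Q = 171. (Wedge: Pb − Ps = 17.5.)
ΔPS is the trapezoid between Q = 171 and Q = 201 of height 10: ½ · (201 + 171) · 10 = 1860.

Producer surplus falls by 1860 hundred.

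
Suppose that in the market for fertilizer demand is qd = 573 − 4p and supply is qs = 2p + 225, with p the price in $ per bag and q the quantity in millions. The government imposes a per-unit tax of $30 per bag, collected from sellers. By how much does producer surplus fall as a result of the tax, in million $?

Without the tax, 573 − 4p = 2p + 225 gives 6p = 348, so p* = $58 and q* = 341.
With the tax collected from sellers, supply shifts: qs = 2(p − 30) + 225.
Solving gives q = 301 with consumers paying $68 and sellers receiving $38 (the $30 wedge).
ΔPS is the trapezoid between Q = 301 and Q = 341 of height $20: ½ · (341 + 301) · 20 = $6420.

Producer surplus falls by $6420 million.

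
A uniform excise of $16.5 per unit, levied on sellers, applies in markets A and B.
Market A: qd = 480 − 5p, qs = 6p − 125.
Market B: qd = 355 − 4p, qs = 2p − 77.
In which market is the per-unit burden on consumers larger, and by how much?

Market A: pre-tax p* = $55, q* = 205; post-tax q = 160; per-unit burden on consumers = $9.
Market B: pre-tax p* = $72, q* = 67; post-tax q = 45; per-unit burden on consumers = $5.5.
Difference: $9 vs $5.5 → market A is larger by $3.5.

Market A, by $3.5.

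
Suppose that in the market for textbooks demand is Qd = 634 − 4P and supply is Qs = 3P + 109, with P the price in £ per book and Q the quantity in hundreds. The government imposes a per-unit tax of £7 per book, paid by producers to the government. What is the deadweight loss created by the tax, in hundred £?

Before the tax: set 634 − 4P = 3P + 109 → P* = £75, Q* = 334.
With the tax collected from producers, supply shifts: Qs = 3(P − 7) + 109.
New equilibrium: consumers pay £78, producers receive £71, Q = 322. (Wedge: Pb − Ps = 7.)
Quantity falls by |ΔQ| = |334 − 322| = 12.
DWL = ½ · t · |ΔQ| = ½ · 7 · 12 = £42.

Deadweight loss = £42 hundred.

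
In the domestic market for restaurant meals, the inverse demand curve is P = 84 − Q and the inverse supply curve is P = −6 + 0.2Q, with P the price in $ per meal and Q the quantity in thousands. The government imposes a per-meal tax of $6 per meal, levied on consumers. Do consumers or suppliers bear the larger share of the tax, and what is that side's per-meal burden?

Rewrite in direct form: Qd = 84 − P and Qs = 5P + 30.
Before the tax: set 84 − P = 5P + 30 → P* = $9, Q* = 75.
With the tax collected from consumers, demand (in seller-price terms) shifts: Qd = 84 − (P + 6).
Solving gives Q = 70 with consumers paying $14 and suppliers receiving $8 (the $6 wedge).
Per-meal burden: consumers $5, suppliers $1.
Consumers take the larger share because demand is less price-elastic here (demand slope 1 vs supply slope 5).
The less price-elastic side of the market bears the larger share of a per-unit tax.

Consumers bear the larger share: $5 per meal.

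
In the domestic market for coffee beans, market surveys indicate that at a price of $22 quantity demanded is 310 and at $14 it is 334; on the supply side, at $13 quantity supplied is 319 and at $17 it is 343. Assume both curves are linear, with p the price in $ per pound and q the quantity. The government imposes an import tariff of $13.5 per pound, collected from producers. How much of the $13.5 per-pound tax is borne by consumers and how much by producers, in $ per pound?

Consumers bear $9 per pound; producers bear $4.5 per pound.

Demand slope: (334 − 310)/(14 − 22) = -3, so qd = 376 − 3p.
Supply slope: (343 − 319)/(17 − 13) = 6, so qs = 6p + 241.
Before the tax: set 376 − 3p = 6p + 241 → p* = $15, q* = 331.
With the tax collected from producers, supply shifts: qs = 6(p − 13.5) + 241.
Solving gives q = 304 with consumers paying $24 and producers receiving $10.5 (the $13.5 wedge).
Burden on consumers: $9; on producers: $4.5. (They sum to $13.5.)
The less price-elastic side of the market bears the larger share of a per-unit tax.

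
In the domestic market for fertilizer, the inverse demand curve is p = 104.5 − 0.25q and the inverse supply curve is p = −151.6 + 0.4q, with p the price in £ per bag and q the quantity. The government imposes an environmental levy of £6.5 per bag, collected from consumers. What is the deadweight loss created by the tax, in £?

Deadweight loss = £32.5.

Inverting to q(p) form: qd = 418 − 4p; qs = 2.5p + 379.
Before the tax: set 418 − 4p = 2.5p + 379 → p* = £6, q* = 394.
With the tax collected from consumers, demand (in seller-price terms) shifts: qd = 418 − 4(p + 6.5).
New equilibrium: consumers pay £8.5, sellers receive £2, q = 384. (Wedge: pb − ps = 6.5.)
Quantity falls by |ΔQ| = |394 − 384| = 10.
DWL = ½ · t · |ΔQ| = ½ · 6.5 · 10 = £32.5.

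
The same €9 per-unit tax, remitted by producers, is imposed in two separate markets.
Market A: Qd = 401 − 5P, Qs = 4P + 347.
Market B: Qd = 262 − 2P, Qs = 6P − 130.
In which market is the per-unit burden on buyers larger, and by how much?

Market B, by €2.75.

Market A: pre-tax P* = €6, Q* = 371; post-tax Q = 351; per-unit burden on buyers = €4.
Market B: pre-tax P* = €49, Q* = 164; post-tax Q = 150.5; per-unit burden on buyers = €6.75.
Difference: €4 vs €6.75 → market B is larger by €2.75.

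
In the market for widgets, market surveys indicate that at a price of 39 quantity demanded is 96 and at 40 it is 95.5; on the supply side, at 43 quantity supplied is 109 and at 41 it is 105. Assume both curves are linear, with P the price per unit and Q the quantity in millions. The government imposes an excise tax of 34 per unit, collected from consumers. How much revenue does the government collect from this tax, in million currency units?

Demand slope: (95.5 − 96)/(40 − 39) = -0.5, so Qd = 115.5 − 0.5P.
Supply slope: (105 − 109)/(41 − 43) = 2, so Qs = 2P + 23.
Without the tax, 115.5 − 0.5P = 2P + 23 gives 2.5P = 92.5, so P* = 37 and Q* = 97.
With the tax collected from consumers, demand (in seller-price terms) shifts: Qd = 115.5 − 0.5(P + 34).
Solving gives Q = 83.4 with consumers paying 64.2 and sellers receiving 30.2 (the 34 wedge).
Revenue = t · Q = 34 · 83.4 = 2835.6.

Tax revenue = 2835.6 million.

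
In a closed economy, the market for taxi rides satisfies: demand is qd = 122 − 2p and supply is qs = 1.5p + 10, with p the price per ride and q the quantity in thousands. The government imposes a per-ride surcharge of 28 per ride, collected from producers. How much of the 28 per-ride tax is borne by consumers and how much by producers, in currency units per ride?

Consumers bear 12 per ride; producers bear 16 per ride.

Before the tax: set 122 − 2p = 1.5p + 10 → p* = 32, q* = 58.
With the tax collected from producers, supply shifts: qs = 1.5(p − 28) + 10.
Solving gives q = 34 with consumers paying 44 and producers receiving 16 (the 28 wedge).
Burden on consumers: 12; on producers: 16. (They sum to 28.)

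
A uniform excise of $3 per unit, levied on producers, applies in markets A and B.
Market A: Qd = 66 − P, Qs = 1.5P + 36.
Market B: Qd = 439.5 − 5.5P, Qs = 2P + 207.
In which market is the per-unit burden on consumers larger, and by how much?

Market A, by $1.

Market A: pre-tax P* = $12, Q* = 54; post-tax Q = 52.2; per-unit burden on consumers = $1.8.
Market B: pre-tax P* = $31, Q* = 269; post-tax Q = 264.6; per-unit burden on consumers = $0.8.
Difference: $1.8 vs $0.8 → market A is larger by $1.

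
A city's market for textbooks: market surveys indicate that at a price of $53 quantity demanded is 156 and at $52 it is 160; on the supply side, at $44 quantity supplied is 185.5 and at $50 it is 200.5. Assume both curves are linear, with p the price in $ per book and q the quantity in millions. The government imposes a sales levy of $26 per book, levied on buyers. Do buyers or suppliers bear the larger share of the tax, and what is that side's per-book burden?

Demand slope: (160 − 156)/(52 − 53) = -4, so qd = 368 − 4p.
Supply slope: (200.5 − 185.5)/(50 − 44) = 2.5, so qs = 2.5p + 75.5.
Before the tax: set 368 − 4p = 2.5p + 75.5 → p* = $45, q* = 188.
With the tax collected from buyers, demand (in seller-price terms) shifts: qd = 368 − 4(p + 26).
Solving gives q = 148 with buyers paying $55 and suppliers receiving $29 (the $26 wedge).
Per-book burden: buyers $10, suppliers $16.
Suppliers take the larger share because supply is less price-elastic here (demand slope 4 vs supply slope 2.5).

Suppliers bear the larger share: $16 per book.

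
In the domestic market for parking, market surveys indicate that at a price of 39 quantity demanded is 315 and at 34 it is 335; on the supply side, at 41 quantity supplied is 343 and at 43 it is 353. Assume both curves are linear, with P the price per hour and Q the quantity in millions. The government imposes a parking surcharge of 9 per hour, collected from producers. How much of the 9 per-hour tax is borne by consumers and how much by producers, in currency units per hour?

Consumers bear 5 per hour; producers bear 4 per hour.

Demand slope: (335 − 315)/(34 − 39) = -4, so Qd = 471 − 4P.
Supply slope: (353 − 343)/(43 − 41) = 5, so Qs = 5P + 138.
Without the tax, 471 − 4P = 5P + 138 gives 9P = 333, so P* = 37 and Q* = 323.
With the tax collected from producers, supply shifts: Qs = 5(P − 9) + 138.
New equilibrium: consumers pay 42, producers receive 33, Q = 303. (Wedge: Pb − Ps = 9.)
Burden on consumers: 5; on producers: 4. (They sum to 9.)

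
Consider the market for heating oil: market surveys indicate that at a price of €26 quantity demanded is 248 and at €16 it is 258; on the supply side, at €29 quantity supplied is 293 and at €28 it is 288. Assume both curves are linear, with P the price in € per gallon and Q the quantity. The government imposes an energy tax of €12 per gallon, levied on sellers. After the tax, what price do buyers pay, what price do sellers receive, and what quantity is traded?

Demand slope: (258 − 248)/(16 − 26) = -1, so Qd = 274 − P.
Supply slope: (288 − 293)/(28 − 29) = 5, so Qs = 5P + 148.
Without the tax, 274 − P = 5P + 148 gives 6P = 126, so P* = €21 and Q* = 253.
With the tax collected from sellers, supply shifts: Qs = 5(P − 12) + 148.
Solving gives Q = 243 with buyers paying €31 and sellers receiving €19 (the €12 wedge).

Buyers pay €31; sellers receive €19; quantity = 243.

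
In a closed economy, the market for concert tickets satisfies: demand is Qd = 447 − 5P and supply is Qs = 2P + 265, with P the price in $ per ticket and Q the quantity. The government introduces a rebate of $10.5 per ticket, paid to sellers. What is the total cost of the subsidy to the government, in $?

Government outlay = $3486.

Before the subsidy: set 447 − 5P = 2P + 265 → P* = $26, Q* = 317.
With a per-unit subsidy paid to sellers, each receives P + 10.5 per unit sold, so supply becomes Qs = 2(P + 10.5) + 265.
Solving gives Q = 332 with buyers paying $23 and sellers receiving $33.5 (the $10.5 wedge).
Outlay = t · Q = 10.5 · 332 = $3486.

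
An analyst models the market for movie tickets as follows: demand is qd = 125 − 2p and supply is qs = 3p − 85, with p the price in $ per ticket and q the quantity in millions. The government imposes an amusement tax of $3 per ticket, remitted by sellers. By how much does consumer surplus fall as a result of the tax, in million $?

Without the tax, 125 − 2p = 3p − 85 gives 5p = 210, so p* = $42 and q* = 41.
With the tax collected from sellers, supply shifts: qs = 3(p − 3) − 85.
New equilibrium: buyers pay $43.8, sellers receive $40.8, q = 37.4. (Wedge: pb − ps = 3.)
ΔCS is the trapezoid between Q = 37.4 and Q = 41 of height $1.8: ½ · (41 + 37.4) · 1.8 = $70.56.

Consumer surplus falls by $70.56 million.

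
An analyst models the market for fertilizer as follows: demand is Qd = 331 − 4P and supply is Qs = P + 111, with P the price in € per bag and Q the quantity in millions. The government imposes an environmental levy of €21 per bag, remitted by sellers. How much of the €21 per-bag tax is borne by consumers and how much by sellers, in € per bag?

Before the tax: set 331 − 4P = P + 111 → P* = €44, Q* = 155.
With the tax collected from sellers, supply shifts: Qs = (P − 21) + 111.
New equilibrium: consumers pay €48.2, sellers receive €27.2, Q = 138.2. (Wedge: Pb − Ps = 21.)
Burden on consumers: €4.2; on sellers: €16.8. (They sum to €21.)

Consumers bear €4.2 per bag; sellers bear €16.8 per bag.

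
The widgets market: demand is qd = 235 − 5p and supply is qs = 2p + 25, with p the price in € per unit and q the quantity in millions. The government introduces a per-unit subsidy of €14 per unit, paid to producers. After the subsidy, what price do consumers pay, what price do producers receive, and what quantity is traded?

Before the subsidy: set 235 − 5p = 2p + 25 → p* = €30, q* = 85.
With a per-unit subsidy paid to producers, each receives p + 14 per unit sold, so supply becomes qs = 2(p + 14) + 25.
New equilibrium: consumers pay €26, producers receive €40, q = 105. (Wedge: pb − ps = −14.)

Consumers pay €26; producers receive €40; quantity = 105.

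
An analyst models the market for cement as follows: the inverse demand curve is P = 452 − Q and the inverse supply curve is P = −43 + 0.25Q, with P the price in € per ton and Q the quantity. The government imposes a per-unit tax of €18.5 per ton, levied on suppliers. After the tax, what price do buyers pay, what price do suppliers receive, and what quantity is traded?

Buyers pay €70.8; suppliers receive €52.3; quantity = 381.2.

Inverting to Q(P) form: Qd = 452 − P; Qs = 4P + 172.
Before the tax: set 452 − P = 4P + 172 → P* = €56, Q* = 396.
With the tax collected from suppliers, supply shifts: Qs = 4(P − 18.5) + 172.
New equilibrium: buyers pay €70.8, suppliers receive €52.3, Q = 381.2. (Wedge: Pb − Ps = 18.5.)
The less price-elastic side of the market bears the larger share of a per-unit tax.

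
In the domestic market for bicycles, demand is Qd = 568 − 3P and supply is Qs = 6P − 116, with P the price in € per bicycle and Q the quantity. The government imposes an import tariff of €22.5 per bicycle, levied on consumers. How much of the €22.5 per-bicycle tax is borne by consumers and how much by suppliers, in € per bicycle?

Without the tax, 568 − 3P = 6P − 116 gives 9P = 684, so P* = €76 and Q* = 340.
With the tax collected from consumers, demand (in seller-price terms) shifts: Qd = 568 − 3(P + 22.5).
Solving gives Q = 295 with consumers paying €91 and suppliers receiving €68.5 (the €22.5 wedge).
Burden on consumers: €15; on suppliers: €7.5. (They sum to €22.5.)
The less price-elastic side of the market bears the larger share of a per-unit tax.

Consumers bear €15 per bicycle; suppliers bear €7.5 per bicycle.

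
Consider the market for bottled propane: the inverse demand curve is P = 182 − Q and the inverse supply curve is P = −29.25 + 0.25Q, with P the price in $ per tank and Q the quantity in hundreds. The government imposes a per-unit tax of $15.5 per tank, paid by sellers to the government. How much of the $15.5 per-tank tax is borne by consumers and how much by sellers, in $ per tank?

Inverting to Q(P) form: Qd = 182 − P; Qs = 4P + 117.
Without the tax, 182 − P = 4P + 117 gives 5P = 65, so P* = $13 and Q* = 169.
With the tax collected from sellers, supply shifts: Qs = 4(P − 15.5) + 117.
Solving gives Q = 156.6 with consumers paying $25.4 and sellers receiving $9.9 (the $15.5 wedge).
Burden on consumers: $12.4; on sellers: $3.1. (They sum to $15.5.)
The less price-elastic side of the market bears the larger share of a per-unit tax.

Consumers bear $12.4 per tank; sellers bear $3.1 per tank.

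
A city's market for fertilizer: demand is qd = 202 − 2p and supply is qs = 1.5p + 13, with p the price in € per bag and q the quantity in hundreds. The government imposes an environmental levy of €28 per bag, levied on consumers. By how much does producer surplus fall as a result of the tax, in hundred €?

Before the tax: set 202 − 2p = 1.5p + 13 → p* = €54, q* = 94.
With the tax collected from consumers, demand (in seller-price terms) shifts: qd = 202 − 2(p + 28).
New equilibrium: consumers pay €66, suppliers receive €38, q = 70. (Wedge: pb − ps = 28.)
ΔPS is the trapezoid between Q = 70 and Q = 94 of height €16: ½ · (94 + 70) · 16 = €1312.

Producer surplus falls by €1312 hundred.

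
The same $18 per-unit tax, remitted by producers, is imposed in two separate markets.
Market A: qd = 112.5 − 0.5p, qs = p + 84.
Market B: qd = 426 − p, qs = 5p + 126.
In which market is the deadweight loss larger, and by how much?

Market B, by $81.

Market A: pre-tax p* = $19, q* = 103; post-tax q = 97; deadweight loss = $54.
Market B: pre-tax p* = $50, q* = 376; post-tax q = 361; deadweight loss = $135.
Difference: $54 vs $135 → market B is larger by $81.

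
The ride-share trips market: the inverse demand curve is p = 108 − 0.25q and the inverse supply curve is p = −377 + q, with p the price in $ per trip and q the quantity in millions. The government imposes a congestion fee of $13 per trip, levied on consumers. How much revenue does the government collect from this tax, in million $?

Tax revenue = $4908.8 million.

Inverting to q(p) form: qd = 432 − 4p; qs = p + 377.
Before the tax: set 432 − 4p = p + 377 → p* = $11, q* = 388.
With the tax collected from consumers, demand (in seller-price terms) shifts: qd = 432 − 4(p + 13).
Solving gives q = 377.6 with consumers paying $13.6 and suppliers receiving $0.6 (the $13 wedge).
Revenue = t · Q = 13 · 377.6 = $4908.8.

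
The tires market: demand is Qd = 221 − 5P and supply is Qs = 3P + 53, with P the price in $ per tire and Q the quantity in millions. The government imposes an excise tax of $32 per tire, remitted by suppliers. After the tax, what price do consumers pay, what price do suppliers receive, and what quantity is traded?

Consumers pay $33; suppliers receive $1; quantity = 56.

Without the tax, 221 − 5P = 3P + 53 gives 8P = 168, so P* = $21 and Q* = 116.
With the tax collected from suppliers, supply shifts: Qs = 3(P − 32) + 53.
New equilibrium: consumers pay $33, suppliers receive $1, Q = 56. (Wedge: Pb − Ps = 32.)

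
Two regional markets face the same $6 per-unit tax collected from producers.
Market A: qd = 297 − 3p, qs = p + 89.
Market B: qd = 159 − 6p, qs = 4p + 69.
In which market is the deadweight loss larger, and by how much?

Market B, by $29.7.

Market A: pre-tax p* = $52, q* = 141; post-tax q = 136.5; deadweight loss = $13.5.
Market B: pre-tax p* = $9, q* = 105; post-tax q = 90.6; deadweight loss = $43.2.
Difference: $13.5 vs $43.2 → market B is larger by $29.7.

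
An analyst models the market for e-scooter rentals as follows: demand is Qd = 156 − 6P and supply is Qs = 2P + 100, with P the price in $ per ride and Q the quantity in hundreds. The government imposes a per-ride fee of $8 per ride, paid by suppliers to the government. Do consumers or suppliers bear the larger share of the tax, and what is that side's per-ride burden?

Suppliers bear the larger share: $6 per ride.

Before the tax: set 156 − 6P = 2P + 100 → P* = $7, Q* = 114.
With the tax collected from suppliers, supply shifts: Qs = 2(P − 8) + 100.
New equilibrium: consumers pay $9, suppliers receive $1, Q = 102. (Wedge: Pb − Ps = 8.)
Per-ride burden: consumers $2, suppliers $6.
Suppliers take the larger share because supply is less price-elastic here (demand slope 6 vs supply slope 2).
The less price-elastic side of the market bears the larger share of a per-unit tax.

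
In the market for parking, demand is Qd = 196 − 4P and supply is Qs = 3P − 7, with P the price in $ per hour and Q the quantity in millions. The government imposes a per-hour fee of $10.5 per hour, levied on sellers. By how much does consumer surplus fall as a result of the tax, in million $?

Consumer surplus falls by $319.5 million.

Before the tax: set 196 − 4P = 3P − 7 → P* = $29, Q* = 80.
With the tax collected from sellers, supply shifts: Qs = 3(P − 10.5) − 7.
New equilibrium: buyers pay $33.5, sellers receive $23, Q = 62. (Wedge: Pb − Ps = 10.5.)
ΔCS is the trapezoid between Q = 62 and Q = 80 of height $4.5: ½ · (80 + 62) · 4.5 = $319.5.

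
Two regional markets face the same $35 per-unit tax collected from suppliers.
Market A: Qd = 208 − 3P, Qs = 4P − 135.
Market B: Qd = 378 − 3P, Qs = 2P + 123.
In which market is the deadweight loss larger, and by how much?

Market A, by $315.

Market A: pre-tax P* = $49, Q* = 61; post-tax Q = 1; deadweight loss = $1050.
Market B: pre-tax P* = $51, Q* = 225; post-tax Q = 183; deadweight loss = $735.
Difference: $1050 vs $735 → market A is larger by $315.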